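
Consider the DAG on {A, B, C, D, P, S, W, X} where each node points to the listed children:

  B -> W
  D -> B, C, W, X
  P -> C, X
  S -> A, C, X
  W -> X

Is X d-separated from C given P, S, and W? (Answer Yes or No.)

Enumerating the 5 paths from X to C and testing each for blocking by {P, S, W}:
  1. X ← S → C — S:fork[blocks] ⇒ blocked
  2. X ← P → C — P:fork[blocks] ⇒ blocked
  3. X ← D → C — D:fork[open] ⇒ active
  4. X ← W ← B ← D → C — W:chain[blocks]; B:chain[open]; D:fork[open] ⇒ blocked
  5. X ← W ← D → C — W:chain[blocks]; D:fork[open] ⇒ blocked
Since the path X ← D → C is active, X and C are not d-separated given {P, S, W}.

No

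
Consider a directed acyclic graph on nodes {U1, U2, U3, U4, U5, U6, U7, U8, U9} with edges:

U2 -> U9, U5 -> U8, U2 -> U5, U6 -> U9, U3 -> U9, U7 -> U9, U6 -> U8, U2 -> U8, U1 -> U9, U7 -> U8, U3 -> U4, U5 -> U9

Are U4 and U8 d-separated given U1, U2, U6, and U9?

No

6 paths connect U4 and U8; each must be blocked for d-separation to hold:
  1. U4 ← U3 → U9 ← U7 → U8 — U3:fork[open]; U9:collider[open]; U7:fork[open] ⇒ active
  2. U4 ← U3 → U9 ← U6 → U8 — U3:fork[open]; U9:collider[open]; U6:fork[blocks] ⇒ blocked
  3. U4 ← U3 → U9 ← U5 ← U2 → U8 — U3:fork[open]; U9:collider[open]; U5:chain[open]; U2:fork[blocks] ⇒ blocked
  4. U4 ← U3 → U9 ← U5 → U8 — U3:fork[open]; U9:collider[open]; U5:fork[open] ⇒ active
  5. U4 ← U3 → U9 ← U2 → U5 → U8 — U3:fork[open]; U9:collider[open]; U2:fork[blocks]; U5:chain[open] ⇒ blocked
  6. U4 ← U3 → U9 ← U2 → U8 — U3:fork[open]; U9:collider[open]; U2:fork[blocks] ⇒ blocked
Because an active path exists, U4 and U8 are not d-separated.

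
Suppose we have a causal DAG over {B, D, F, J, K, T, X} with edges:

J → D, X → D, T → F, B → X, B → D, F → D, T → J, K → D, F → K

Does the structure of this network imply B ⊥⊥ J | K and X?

6 paths connect B and J; each must be blocked for d-separation to hold:
  1. B → D ← F ← T → J — D:collider[blocks]; F:chain[open]; T:fork[open] ⇒ blocked
  2. B → D ← J — D:collider[blocks] ⇒ blocked
  3. B → D ← K ← F ← T → J — D:collider[blocks]; K:chain[blocks]; F:chain[open]; T:fork[open] ⇒ blocked
  4. B → X → D ← F ← T → J — X:chain[blocks]; D:collider[blocks]; F:chain[open]; T:fork[open] ⇒ blocked
  5. B → X → D ← J — X:chain[blocks]; D:collider[blocks] ⇒ blocked
  6. B → X → D ← K ← F ← T → J — X:chain[blocks]; D:collider[blocks]; K:chain[blocks]; F:chain[open]; T:fork[open] ⇒ blocked
Since every path is blocked, d-separation holds.

Yes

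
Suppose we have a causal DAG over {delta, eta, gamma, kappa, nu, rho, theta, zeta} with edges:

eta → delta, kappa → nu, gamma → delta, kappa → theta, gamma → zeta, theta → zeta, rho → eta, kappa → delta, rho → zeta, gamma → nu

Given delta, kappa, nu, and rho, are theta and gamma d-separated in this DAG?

Yes

Enumerating the 6 paths from theta to gamma and testing each for blocking by {delta, kappa, nu, rho}:
  1. theta → zeta ← rho → eta → delta ← gamma — zeta:collider[blocks]; rho:fork[blocks]; eta:chain[open]; delta:collider[open] ⇒ blocked
  2. theta → zeta ← rho → eta → delta ← kappa → nu ← gamma — zeta:collider[blocks]; rho:fork[blocks]; eta:chain[open]; delta:collider[open]; kappa:fork[blocks]; nu:collider[open] ⇒ blocked
  3. theta → zeta ← gamma — zeta:collider[blocks] ⇒ blocked
  4. theta ← kappa → nu ← gamma — kappa:fork[blocks]; nu:collider[open] ⇒ blocked
  5. theta ← kappa → delta ← gamma — kappa:fork[blocks]; delta:collider[open] ⇒ blocked
  6. theta ← kappa → delta ← eta ← rho → zeta ← gamma — kappa:fork[blocks]; delta:collider[open]; eta:chain[open]; rho:fork[blocks]; zeta:collider[blocks] ⇒ blocked
Since every path is blocked, d-separation holds.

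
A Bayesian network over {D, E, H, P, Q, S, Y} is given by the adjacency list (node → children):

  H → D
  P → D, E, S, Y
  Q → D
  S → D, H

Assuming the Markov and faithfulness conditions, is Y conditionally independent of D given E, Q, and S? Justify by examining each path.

We examine all 3 paths between Y and D:
Path 1: Y ← P → S → D
  S is a chain here and S is conditioned on, so the path is blocked at S.
Path 2: Y ← P → S → H → D
  S is a chain here and S is conditioned on, so the path is blocked at S.
Path 3: Y ← P → D
  P is a fork and P is not conditioned on — no node blocks this path, so it is active.
At least one path is unblocked, so d-separation fails.

No — Y and D are not d-separated given {E, Q, S}.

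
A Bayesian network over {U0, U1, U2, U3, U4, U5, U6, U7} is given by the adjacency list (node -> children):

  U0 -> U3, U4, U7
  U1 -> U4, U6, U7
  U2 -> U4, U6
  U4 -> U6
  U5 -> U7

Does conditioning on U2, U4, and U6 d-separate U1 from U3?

No — U1 and U3 are not d-separated given {U2, U4, U6}.

We examine all 4 paths between U1 and U3:
Path 1: U1 → U4 ← U0 → U3
  U4 is a collider and U4 is conditioned on, which opens it; U0 is a fork and U0 is not conditioned on — no node blocks this path, so it is active.
Path 2: U1 → U6 ← U4 ← U0 → U3
  U4 is a chain here and U4 is conditioned on, so the path is blocked at U4.
Path 3: U1 → U6 ← U2 → U4 ← U0 → U3
  U2 is a fork here and U2 is conditioned on, so the path is blocked at U2.
Path 4: U1 → U7 ← U0 → U3
  U7 is a collider here and neither U7 nor any of its descendants is conditioned on, so the collider stays closed — the path is blocked at U7.
Since the path U1 → U4 ← U0 → U3 is active, U1 and U3 are not d-separated given {U2, U4, U6}.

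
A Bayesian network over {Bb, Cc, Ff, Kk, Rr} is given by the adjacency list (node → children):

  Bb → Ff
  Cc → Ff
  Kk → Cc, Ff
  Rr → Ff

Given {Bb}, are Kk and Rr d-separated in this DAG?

We examine all 2 paths between Kk and Rr:
  1. Kk → Cc → Ff ← Rr — Cc:chain[open]; Ff:collider[blocks] ⇒ blocked
  2. Kk → Ff ← Rr — Ff:collider[blocks] ⇒ blocked
All paths are blocked; Kk ⊥ Rr | {Bb} holds.

Yes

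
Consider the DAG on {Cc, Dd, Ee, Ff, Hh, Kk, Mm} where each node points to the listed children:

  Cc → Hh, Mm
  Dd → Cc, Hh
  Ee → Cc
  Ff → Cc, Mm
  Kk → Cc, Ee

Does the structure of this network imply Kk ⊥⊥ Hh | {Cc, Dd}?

Yes

There are 4 undirected paths between Kk and Hh; checking each against the conditioning set {Cc, Dd}:
  1. Kk → Cc → Hh — Cc:chain[blocks] ⇒ blocked
  2. Kk → Cc ← Dd → Hh — Cc:collider[open]; Dd:fork[blocks] ⇒ blocked
  3. Kk → Ee → Cc → Hh — Ee:chain[open]; Cc:chain[blocks] ⇒ blocked
  4. Kk → Ee → Cc ← Dd → Hh — Ee:chain[open]; Cc:collider[open]; Dd:fork[blocks] ⇒ blocked
All paths are blocked; Kk ⊥ Hh | {Cc, Dd} holds.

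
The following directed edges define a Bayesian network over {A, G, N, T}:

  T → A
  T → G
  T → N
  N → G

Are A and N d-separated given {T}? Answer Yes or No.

There are 2 undirected paths between A and N; checking each against the conditioning set {T}:
Path 1: A ← T → G ← N
  T is a fork here and T is conditioned on, so the path is blocked at T.
Path 2: A ← T → N
  T is a fork here and T is conditioned on, so the path is blocked at T.
All paths are blocked; A ⊥ N | {T} holds.

Yes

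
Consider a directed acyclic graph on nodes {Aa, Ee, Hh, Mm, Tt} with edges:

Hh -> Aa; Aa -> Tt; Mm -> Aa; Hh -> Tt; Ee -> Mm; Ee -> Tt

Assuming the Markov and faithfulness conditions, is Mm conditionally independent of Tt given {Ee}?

No

3 paths connect Mm and Tt; each must be blocked for d-separation to hold:
Path 1: Mm → Aa → Tt
  Aa is a chain and Aa is not conditioned on — no node blocks this path, so it is active.
Path 2: Mm → Aa ← Hh → Tt
  Aa is a collider here and neither Aa nor any of its descendants is conditioned on, so the collider stays closed — the path is blocked at Aa.
Path 3: Mm ← Ee → Tt
  Ee is a fork here and Ee is conditioned on, so the path is blocked at Ee.
Since the path Mm → Aa → Tt is active, Mm and Tt are not d-separated given {Ee}.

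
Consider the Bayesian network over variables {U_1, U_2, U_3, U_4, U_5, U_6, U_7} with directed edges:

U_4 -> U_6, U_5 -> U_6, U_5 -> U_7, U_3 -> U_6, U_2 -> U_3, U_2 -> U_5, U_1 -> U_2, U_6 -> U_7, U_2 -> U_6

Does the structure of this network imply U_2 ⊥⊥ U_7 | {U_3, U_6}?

6 paths connect U_2 and U_7; each must be blocked for d-separation to hold:
Path 1: U_2 → U_5 → U_6 → U_7
  U_6 is a chain here and U_6 is conditioned on, so the path is blocked at U_6.
Path 2: U_2 → U_5 → U_7
  U_5 is a chain and U_5 is not conditioned on — no node blocks this path, so it is active.
Path 3: U_2 → U_3 → U_6 ← U_5 → U_7
  U_3 is a chain here and U_3 is conditioned on, so the path is blocked at U_3.
Path 4: U_2 → U_3 → U_6 → U_7
  U_3 is a chain here and U_3 is conditioned on, so the path is blocked at U_3.
Path 5: U_2 → U_6 ← U_5 → U_7
  U_6 is a collider and U_6 is conditioned on, which opens it; U_5 is a fork and U_5 is not conditioned on — no node blocks this path, so it is active.
Path 6: U_2 → U_6 → U_7
  U_6 is a chain here and U_6 is conditioned on, so the path is blocked at U_6.
Because an active path exists, U_2 and U_7 are not d-separated.

No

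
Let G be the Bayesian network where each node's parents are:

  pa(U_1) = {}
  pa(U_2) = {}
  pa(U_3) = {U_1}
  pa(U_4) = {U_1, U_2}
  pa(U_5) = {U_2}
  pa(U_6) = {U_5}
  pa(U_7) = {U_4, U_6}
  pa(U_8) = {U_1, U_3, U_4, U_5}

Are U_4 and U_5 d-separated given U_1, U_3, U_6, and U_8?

No

There are 5 undirected paths between U_4 and U_5; checking each against the conditioning set {U_1, U_3, U_6, U_8}:
  1. U_4 ← U_2 → U_5 — U_2:fork[open] ⇒ active
  2. U_4 → U_8 ← U_5 — U_8:collider[open] ⇒ active
  3. U_4 ← U_1 → U_8 ← U_5 — U_1:fork[blocks]; U_8:collider[open] ⇒ blocked
  4. U_4 ← U_1 → U_3 → U_8 ← U_5 — U_1:fork[blocks]; U_3:chain[blocks]; U_8:collider[open] ⇒ blocked
  5. U_4 → U_7 ← U_6 ← U_5 — U_7:collider[blocks]; U_6:chain[blocks] ⇒ blocked
Because an active path exists, U_4 and U_5 are not d-separated.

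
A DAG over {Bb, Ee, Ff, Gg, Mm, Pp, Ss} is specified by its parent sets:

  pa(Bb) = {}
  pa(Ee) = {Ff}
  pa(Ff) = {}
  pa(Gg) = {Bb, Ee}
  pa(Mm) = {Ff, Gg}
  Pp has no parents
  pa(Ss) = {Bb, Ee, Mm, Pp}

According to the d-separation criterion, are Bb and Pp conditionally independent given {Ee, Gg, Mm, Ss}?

No

Enumerating the 5 paths from Bb to Pp and testing each for blocking by {Ee, Gg, Mm, Ss}:
Path 1: Bb → Ss ← Pp
  Ss is a collider and Ss is conditioned on, which opens it — no node blocks this path, so it is active.
Path 2: Bb → Gg ← Ee → Ss ← Pp
  Ee is a fork here and Ee is conditioned on, so the path is blocked at Ee.
Path 3: Bb → Gg ← Ee ← Ff → Mm → Ss ← Pp
  Ee is a chain here and Ee is conditioned on, so the path is blocked at Ee.
Path 4: Bb → Gg → Mm → Ss ← Pp
  Gg is a chain here and Gg is conditioned on, so the path is blocked at Gg.
Path 5: Bb → Gg → Mm ← Ff → Ee → Ss ← Pp
  Gg is a chain here and Gg is conditioned on, so the path is blocked at Gg.
Because an active path exists, Bb and Pp are not d-separated.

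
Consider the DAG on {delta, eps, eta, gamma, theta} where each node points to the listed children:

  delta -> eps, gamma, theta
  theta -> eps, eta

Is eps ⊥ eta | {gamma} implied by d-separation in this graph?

Enumerating the 2 paths from eps to eta and testing each for blocking by {gamma}:
  1. eps ← theta → eta — theta:fork[open] ⇒ active
  2. eps ← delta → theta → eta — delta:fork[open]; theta:chain[open] ⇒ active
Because an active path exists, eps and eta are not d-separated.

No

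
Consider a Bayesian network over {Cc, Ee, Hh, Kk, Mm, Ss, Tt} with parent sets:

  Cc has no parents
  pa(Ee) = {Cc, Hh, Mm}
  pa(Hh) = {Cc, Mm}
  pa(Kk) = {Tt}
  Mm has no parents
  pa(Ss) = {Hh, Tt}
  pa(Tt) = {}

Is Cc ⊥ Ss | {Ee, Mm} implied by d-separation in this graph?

No

We examine all 3 paths between Cc and Ss:
Path 1: Cc → Hh → Ss
  Hh is a chain and Hh is not conditioned on — no node blocks this path, so it is active.
Path 2: Cc → Ee ← Hh → Ss
  Ee is a collider and Ee is conditioned on, which opens it; Hh is a fork and Hh is not conditioned on — no node blocks this path, so it is active.
Path 3: Cc → Ee ← Mm → Hh → Ss
  Mm is a fork here and Mm is conditioned on, so the path is blocked at Mm.
Because an active path exists, Cc and Ss are not d-separated.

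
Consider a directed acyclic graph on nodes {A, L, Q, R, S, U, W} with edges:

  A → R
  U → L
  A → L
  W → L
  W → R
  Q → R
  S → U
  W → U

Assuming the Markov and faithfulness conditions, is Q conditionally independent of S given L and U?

Enumerating the 4 paths from Q to S and testing each for blocking by {L, U}:
Path 1: Q → R ← W → U ← S
  R is a collider here and neither R nor any of its descendants is conditioned on, so the collider stays closed — the path is blocked at R.
Path 2: Q → R ← W → L ← U ← S
  R is a collider here and neither R nor any of its descendants is conditioned on, so the collider stays closed — the path is blocked at R.
Path 3: Q → R ← A → L ← W → U ← S
  R is a collider here and neither R nor any of its descendants is conditioned on, so the collider stays closed — the path is blocked at R.
Path 4: Q → R ← A → L ← U ← S
  R is a collider here and neither R nor any of its descendants is conditioned on, so the collider stays closed — the path is blocked at R.
Every path is blocked, so Q and S are d-separated given {L, U}.

Yes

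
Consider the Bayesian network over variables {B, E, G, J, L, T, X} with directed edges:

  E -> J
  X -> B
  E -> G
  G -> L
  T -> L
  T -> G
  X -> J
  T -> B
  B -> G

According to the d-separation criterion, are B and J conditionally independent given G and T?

We examine all 4 paths between B and J:
  1. B ← X → J — X:fork[open] ⇒ active
  2. B ← T → L ← G ← E → J — T:fork[blocks]; L:collider[blocks]; G:chain[blocks]; E:fork[open] ⇒ blocked
  3. B ← T → G ← E → J — T:fork[blocks]; G:collider[open]; E:fork[open] ⇒ blocked
  4. B → G ← E → J — G:collider[open]; E:fork[open] ⇒ active
At least one path is unblocked, so d-separation fails.

No — B and J are not d-separated given {G, T}.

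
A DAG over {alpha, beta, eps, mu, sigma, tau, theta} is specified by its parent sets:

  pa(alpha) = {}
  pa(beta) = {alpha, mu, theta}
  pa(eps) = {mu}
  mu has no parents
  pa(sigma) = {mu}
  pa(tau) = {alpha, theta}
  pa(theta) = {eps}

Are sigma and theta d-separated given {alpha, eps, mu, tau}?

Enumerating the 3 paths from sigma to theta and testing each for blocking by {alpha, eps, mu, tau}:
  1. sigma ← mu → beta ← alpha → tau ← theta — mu:fork[blocks]; beta:collider[blocks]; alpha:fork[blocks]; tau:collider[open] ⇒ blocked
  2. sigma ← mu → beta ← theta — mu:fork[blocks]; beta:collider[blocks] ⇒ blocked
  3. sigma ← mu → eps → theta — mu:fork[blocks]; eps:chain[blocks] ⇒ blocked
All paths are blocked; sigma ⊥ theta | {alpha, eps, mu, tau} holds.

Yes — sigma and theta are d-separated given {alpha, eps, mu, tau}.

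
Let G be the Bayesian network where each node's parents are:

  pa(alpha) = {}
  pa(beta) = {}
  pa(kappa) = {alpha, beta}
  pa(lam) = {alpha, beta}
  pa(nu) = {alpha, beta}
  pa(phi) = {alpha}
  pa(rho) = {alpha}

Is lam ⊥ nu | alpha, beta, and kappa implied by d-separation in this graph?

Enumerating the 4 paths from lam to nu and testing each for blocking by {alpha, beta, kappa}:
Path 1: lam ← alpha → kappa ← beta → nu
  alpha is a fork here and alpha is conditioned on, so the path is blocked at alpha.
Path 2: lam ← alpha → nu
  alpha is a fork here and alpha is conditioned on, so the path is blocked at alpha.
Path 3: lam ← beta → kappa ← alpha → nu
  beta is a fork here and beta is conditioned on, so the path is blocked at beta.
Path 4: lam ← beta → nu
  beta is a fork here and beta is conditioned on, so the path is blocked at beta.
All paths are blocked; lam ⊥ nu | {alpha, beta, kappa} holds.

Yes — lam and nu are d-separated given {alpha, beta, kappa}.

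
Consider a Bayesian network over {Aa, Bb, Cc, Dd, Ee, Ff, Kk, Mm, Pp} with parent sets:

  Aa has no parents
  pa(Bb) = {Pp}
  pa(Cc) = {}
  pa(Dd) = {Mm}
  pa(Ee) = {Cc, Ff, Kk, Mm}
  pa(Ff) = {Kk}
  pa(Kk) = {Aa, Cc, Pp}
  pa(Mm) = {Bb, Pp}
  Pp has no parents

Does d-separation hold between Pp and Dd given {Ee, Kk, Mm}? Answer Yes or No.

There are 5 undirected paths between Pp and Dd; checking each against the conditioning set {Ee, Kk, Mm}:
Path 1: Pp → Mm → Dd
  Mm is a chain here and Mm is conditioned on, so the path is blocked at Mm.
Path 2: Pp → Kk ← Cc → Ee ← Mm → Dd
  Mm is a fork here and Mm is conditioned on, so the path is blocked at Mm.
Path 3: Pp → Kk → Ff → Ee ← Mm → Dd
  Kk is a chain here and Kk is conditioned on, so the path is blocked at Kk.
Path 4: Pp → Kk → Ee ← Mm → Dd
  Kk is a chain here and Kk is conditioned on, so the path is blocked at Kk.
Path 5: Pp → Bb → Mm → Dd
  Mm is a chain here and Mm is conditioned on, so the path is blocked at Mm.
All paths are blocked; Pp ⊥ Dd | {Ee, Kk, Mm} holds.

Yes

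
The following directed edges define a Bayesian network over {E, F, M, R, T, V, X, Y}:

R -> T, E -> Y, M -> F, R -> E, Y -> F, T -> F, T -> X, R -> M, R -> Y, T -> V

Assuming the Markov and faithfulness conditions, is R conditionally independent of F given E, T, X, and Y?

We examine all 4 paths between R and F:
Path 1: R → T → F
  T is a chain here and T is conditioned on, so the path is blocked at T.
Path 2: R → Y → F
  Y is a chain here and Y is conditioned on, so the path is blocked at Y.
Path 3: R → M → F
  M is a chain and M is not conditioned on — no node blocks this path, so it is active.
Path 4: R → E → Y → F
  E is a chain here and E is conditioned on, so the path is blocked at E.
At least one path is unblocked, so d-separation fails.

No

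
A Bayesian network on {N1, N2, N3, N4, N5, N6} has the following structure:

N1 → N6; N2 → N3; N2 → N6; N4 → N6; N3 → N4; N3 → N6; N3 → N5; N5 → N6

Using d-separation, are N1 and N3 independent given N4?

Yes

We examine all 4 paths between N1 and N3:
Path 1: N1 → N6 ← N2 → N3
  N6 is a collider here and neither N6 nor any of its descendants is conditioned on, so the collider stays closed — the path is blocked at N6.
Path 2: N1 → N6 ← N5 ← N3
  N6 is a collider here and neither N6 nor any of its descendants is conditioned on, so the collider stays closed — the path is blocked at N6.
Path 3: N1 → N6 ← N4 ← N3
  N6 is a collider here and neither N6 nor any of its descendants is conditioned on, so the collider stays closed — the path is blocked at N6.
Path 4: N1 → N6 ← N3
  N6 is a collider here and neither N6 nor any of its descendants is conditioned on, so the collider stays closed — the path is blocked at N6.
Since every path is blocked, d-separation holds.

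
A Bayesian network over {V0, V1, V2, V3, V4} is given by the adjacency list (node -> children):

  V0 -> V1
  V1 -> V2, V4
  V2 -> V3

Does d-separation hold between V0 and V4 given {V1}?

There is one path between V0 and V4:
Path 1: V0 → V1 → V4
  V1 is a chain here and V1 is conditioned on, so the path is blocked at V1.
All paths are blocked; V0 ⊥ V4 | {V1} holds.

Yes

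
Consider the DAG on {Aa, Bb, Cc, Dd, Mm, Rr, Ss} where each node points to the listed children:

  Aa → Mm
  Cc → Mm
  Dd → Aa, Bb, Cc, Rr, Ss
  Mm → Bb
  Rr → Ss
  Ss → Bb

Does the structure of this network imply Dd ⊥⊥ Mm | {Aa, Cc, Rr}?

Enumerating the 5 paths from Dd to Mm and testing each for blocking by {Aa, Cc, Rr}:
  1. Dd → Aa → Mm — Aa:chain[blocks] ⇒ blocked
  2. Dd → Bb ← Mm — Bb:collider[blocks] ⇒ blocked
  3. Dd → Ss → Bb ← Mm — Ss:chain[open]; Bb:collider[blocks] ⇒ blocked
  4. Dd → Cc → Mm — Cc:chain[blocks] ⇒ blocked
  5. Dd → Rr → Ss → Bb ← Mm — Rr:chain[blocks]; Ss:chain[open]; Bb:collider[blocks] ⇒ blocked
Since every path is blocked, d-separation holds.

Yes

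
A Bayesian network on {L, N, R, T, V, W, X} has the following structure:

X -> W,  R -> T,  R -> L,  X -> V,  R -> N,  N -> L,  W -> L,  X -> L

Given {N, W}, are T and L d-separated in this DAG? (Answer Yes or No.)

2 paths connect T and L; each must be blocked for d-separation to hold:
  1. T ← R → L — R:fork[open] ⇒ active
  2. T ← R → N → L — R:fork[open]; N:chain[blocks] ⇒ blocked
Since the path T ← R → L is active, T and L are not d-separated given {N, W}.

No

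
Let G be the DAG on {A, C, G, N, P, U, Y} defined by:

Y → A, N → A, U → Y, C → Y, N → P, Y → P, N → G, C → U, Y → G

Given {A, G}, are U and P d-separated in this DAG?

There are 6 undirected paths between U and P; checking each against the conditioning set {A, G}:
  1. U ← C → Y → P — C:fork[open]; Y:chain[open] ⇒ active
  2. U ← C → Y → A ← N → P — C:fork[open]; Y:chain[open]; A:collider[open]; N:fork[open] ⇒ active
  3. U ← C → Y → G ← N → P — C:fork[open]; Y:chain[open]; G:collider[open]; N:fork[open] ⇒ active
  4. U → Y → P — Y:chain[open] ⇒ active
  5. U → Y → A ← N → P — Y:chain[open]; A:collider[open]; N:fork[open] ⇒ active
  6. U → Y → G ← N → P — Y:chain[open]; G:collider[open]; N:fork[open] ⇒ active
At least one path is unblocked, so d-separation fails.

No — U and P are not d-separated given {A, G}.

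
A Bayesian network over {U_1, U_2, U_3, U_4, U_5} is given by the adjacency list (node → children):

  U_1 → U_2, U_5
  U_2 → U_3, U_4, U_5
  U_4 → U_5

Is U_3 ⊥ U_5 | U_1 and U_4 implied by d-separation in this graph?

3 paths connect U_3 and U_5; each must be blocked for d-separation to hold:
  1. U_3 ← U_2 ← U_1 → U_5 — U_2:chain[open]; U_1:fork[blocks] ⇒ blocked
  2. U_3 ← U_2 → U_5 — U_2:fork[open] ⇒ active
  3. U_3 ← U_2 → U_4 → U_5 — U_2:fork[open]; U_4:chain[blocks] ⇒ blocked
At least one path is unblocked, so d-separation fails.

No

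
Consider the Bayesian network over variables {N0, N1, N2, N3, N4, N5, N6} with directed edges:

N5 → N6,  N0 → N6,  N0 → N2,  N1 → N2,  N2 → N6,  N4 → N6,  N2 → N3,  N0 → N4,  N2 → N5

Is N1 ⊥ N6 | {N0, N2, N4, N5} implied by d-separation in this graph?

We examine all 4 paths between N1 and N6:
Path 1: N1 → N2 → N5 → N6
  N2 is a chain here and N2 is conditioned on, so the path is blocked at N2.
Path 2: N1 → N2 → N6
  N2 is a chain here and N2 is conditioned on, so the path is blocked at N2.
Path 3: N1 → N2 ← N0 → N4 → N6
  N0 is a fork here and N0 is conditioned on, so the path is blocked at N0.
Path 4: N1 → N2 ← N0 → N6
  N0 is a fork here and N0 is conditioned on, so the path is blocked at N0.
Since every path is blocked, d-separation holds.

Yes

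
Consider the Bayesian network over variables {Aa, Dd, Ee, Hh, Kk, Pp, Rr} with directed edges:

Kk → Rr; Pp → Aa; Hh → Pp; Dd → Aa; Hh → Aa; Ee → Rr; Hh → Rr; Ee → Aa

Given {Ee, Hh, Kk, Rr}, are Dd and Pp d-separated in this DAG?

Yes

There are 3 undirected paths between Dd and Pp; checking each against the conditioning set {Ee, Hh, Kk, Rr}:
Path 1: Dd → Aa ← Pp
  Aa is a collider here and neither Aa nor any of its descendants is conditioned on, so the collider stays closed — the path is blocked at Aa.
Path 2: Dd → Aa ← Hh → Pp
  Aa is a collider here and neither Aa nor any of its descendants is conditioned on, so the collider stays closed — the path is blocked at Aa.
Path 3: Dd → Aa ← Ee → Rr ← Hh → Pp
  Aa is a collider here and neither Aa nor any of its descendants is conditioned on, so the collider stays closed — the path is blocked at Aa.
Every path is blocked, so Dd and Pp are d-separated given {Ee, Hh, Kk, Rr}.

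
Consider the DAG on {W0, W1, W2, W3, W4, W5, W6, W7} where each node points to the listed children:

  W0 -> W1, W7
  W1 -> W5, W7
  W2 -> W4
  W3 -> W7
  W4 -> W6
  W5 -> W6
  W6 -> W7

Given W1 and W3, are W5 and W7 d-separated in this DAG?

There are 3 undirected paths between W5 and W7; checking each against the conditioning set {W1, W3}:
  1. W5 ← W1 → W7 — W1:fork[blocks] ⇒ blocked
  2. W5 ← W1 ← W0 → W7 — W1:chain[blocks]; W0:fork[open] ⇒ blocked
  3. W5 → W6 → W7 — W6:chain[open] ⇒ active
Because an active path exists, W5 and W7 are not d-separated.

No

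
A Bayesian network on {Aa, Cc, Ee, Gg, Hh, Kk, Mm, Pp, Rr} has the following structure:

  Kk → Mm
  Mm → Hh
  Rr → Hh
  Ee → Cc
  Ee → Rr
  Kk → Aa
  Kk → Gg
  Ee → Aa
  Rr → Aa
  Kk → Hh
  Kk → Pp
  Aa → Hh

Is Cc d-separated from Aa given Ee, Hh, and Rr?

Yes

There are 5 undirected paths between Cc and Aa; checking each against the conditioning set {Ee, Hh, Rr}:
Path 1: Cc ← Ee → Rr → Aa
  Ee is a fork here and Ee is conditioned on, so the path is blocked at Ee.
Path 2: Cc ← Ee → Rr → Hh ← Kk → Aa
  Ee is a fork here and Ee is conditioned on, so the path is blocked at Ee.
Path 3: Cc ← Ee → Rr → Hh ← Aa
  Ee is a fork here and Ee is conditioned on, so the path is blocked at Ee.
Path 4: Cc ← Ee → Rr → Hh ← Mm ← Kk → Aa
  Ee is a fork here and Ee is conditioned on, so the path is blocked at Ee.
Path 5: Cc ← Ee → Aa
  Ee is a fork here and Ee is conditioned on, so the path is blocked at Ee.
Since every path is blocked, d-separation holds.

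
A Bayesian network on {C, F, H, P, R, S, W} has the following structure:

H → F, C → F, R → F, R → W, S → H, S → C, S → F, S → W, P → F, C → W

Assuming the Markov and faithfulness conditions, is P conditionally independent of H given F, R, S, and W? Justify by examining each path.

6 paths connect P and H; each must be blocked for d-separation to hold:
Path 1: P → F ← S → H
  S is a fork here and S is conditioned on, so the path is blocked at S.
Path 2: P → F ← R → W ← S → H
  R is a fork here and R is conditioned on, so the path is blocked at R.
Path 3: P → F ← R → W ← C ← S → H
  R is a fork here and R is conditioned on, so the path is blocked at R.
Path 4: P → F ← C ← S → H
  S is a fork here and S is conditioned on, so the path is blocked at S.
Path 5: P → F ← C → W ← S → H
  S is a fork here and S is conditioned on, so the path is blocked at S.
Path 6: P → F ← H
  F is a collider and F is conditioned on, which opens it — no node blocks this path, so it is active.
Because an active path exists, P and H are not d-separated.

No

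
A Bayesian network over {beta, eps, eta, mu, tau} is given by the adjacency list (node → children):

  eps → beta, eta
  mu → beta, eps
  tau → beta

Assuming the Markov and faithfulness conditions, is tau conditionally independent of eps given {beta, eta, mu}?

No — tau and eps are not d-separated given {beta, eta, mu}.

2 paths connect tau and eps; each must be blocked for d-separation to hold:
Path 1: tau → beta ← mu → eps
  mu is a fork here and mu is conditioned on, so the path is blocked at mu.
Path 2: tau → beta ← eps
  beta is a collider and beta is conditioned on, which opens it — no node blocks this path, so it is active.
Because an active path exists, tau and eps are not d-separated.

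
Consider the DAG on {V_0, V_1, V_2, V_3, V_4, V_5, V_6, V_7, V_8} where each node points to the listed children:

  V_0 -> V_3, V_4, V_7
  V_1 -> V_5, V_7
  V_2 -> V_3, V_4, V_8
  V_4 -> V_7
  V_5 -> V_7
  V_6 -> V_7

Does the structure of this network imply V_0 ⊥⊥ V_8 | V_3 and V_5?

3 paths connect V_0 and V_8; each must be blocked for d-separation to hold:
  1. V_0 → V_7 ← V_4 ← V_2 → V_8 — V_7:collider[blocks]; V_4:chain[open]; V_2:fork[open] ⇒ blocked
  2. V_0 → V_3 ← V_2 → V_8 — V_3:collider[open]; V_2:fork[open] ⇒ active
  3. V_0 → V_4 ← V_2 → V_8 — V_4:collider[blocks]; V_2:fork[open] ⇒ blocked
At least one path is unblocked, so d-separation fails.

No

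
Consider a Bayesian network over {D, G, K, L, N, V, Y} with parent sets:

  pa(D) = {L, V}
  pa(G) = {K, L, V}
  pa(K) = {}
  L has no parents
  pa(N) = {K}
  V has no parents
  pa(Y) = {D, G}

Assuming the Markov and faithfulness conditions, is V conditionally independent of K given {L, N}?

Yes — V and K are d-separated given {L, N}.

Enumerating the 3 paths from V to K and testing each for blocking by {L, N}:
Path 1: V → D → Y ← G ← K
  Y is a collider here and neither Y nor any of its descendants is conditioned on, so the collider stays closed — the path is blocked at Y.
Path 2: V → D ← L → G ← K
  D is a collider here and neither D nor any of its descendants is conditioned on, so the collider stays closed — the path is blocked at D.
Path 3: V → G ← K
  G is a collider here and neither G nor any of its descendants is conditioned on, so the collider stays closed — the path is blocked at G.
Since every path is blocked, d-separation holds.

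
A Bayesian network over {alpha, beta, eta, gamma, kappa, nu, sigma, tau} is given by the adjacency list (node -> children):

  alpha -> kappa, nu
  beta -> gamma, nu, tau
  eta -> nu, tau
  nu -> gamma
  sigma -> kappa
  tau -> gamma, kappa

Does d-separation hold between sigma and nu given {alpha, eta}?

We examine all 6 paths between sigma and nu:
  1. sigma → kappa ← alpha → nu — kappa:collider[blocks]; alpha:fork[blocks] ⇒ blocked
  2. sigma → kappa ← tau ← beta → gamma ← nu — kappa:collider[blocks]; tau:chain[open]; beta:fork[open]; gamma:collider[blocks] ⇒ blocked
  3. sigma → kappa ← tau ← beta → nu — kappa:collider[blocks]; tau:chain[open]; beta:fork[open] ⇒ blocked
  4. sigma → kappa ← tau ← eta → nu — kappa:collider[blocks]; tau:chain[open]; eta:fork[blocks] ⇒ blocked
  5. sigma → kappa ← tau → gamma ← beta → nu — kappa:collider[blocks]; tau:fork[open]; gamma:collider[blocks]; beta:fork[open] ⇒ blocked
  6. sigma → kappa ← tau → gamma ← nu — kappa:collider[blocks]; tau:fork[open]; gamma:collider[blocks] ⇒ blocked
Since every path is blocked, d-separation holds.

Yes — sigma and nu are d-separated given {alpha, eta}.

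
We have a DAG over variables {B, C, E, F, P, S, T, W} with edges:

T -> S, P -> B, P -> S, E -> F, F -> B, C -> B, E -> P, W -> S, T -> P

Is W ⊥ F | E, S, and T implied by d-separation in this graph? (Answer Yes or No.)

Yes — W and F are d-separated given {E, S, T}.

We examine all 4 paths between W and F:
Path 1: W → S ← P ← E → F
  E is a fork here and E is conditioned on, so the path is blocked at E.
Path 2: W → S ← P → B ← F
  B is a collider here and neither B nor any of its descendants is conditioned on, so the collider stays closed — the path is blocked at B.
Path 3: W → S ← T → P ← E → F
  T is a fork here and T is conditioned on, so the path is blocked at T.
Path 4: W → S ← T → P → B ← F
  T is a fork here and T is conditioned on, so the path is blocked at T.
All paths are blocked; W ⊥ F | {E, S, T} holds.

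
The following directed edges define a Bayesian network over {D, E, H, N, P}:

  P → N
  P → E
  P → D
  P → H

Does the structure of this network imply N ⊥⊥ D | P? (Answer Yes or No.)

The only undirected path from N to D is:
  1. N ← P → D — P:fork[blocks] ⇒ blocked
All paths are blocked; N ⊥ D | {P} holds.

Yes — N and D are d-separated given {P}.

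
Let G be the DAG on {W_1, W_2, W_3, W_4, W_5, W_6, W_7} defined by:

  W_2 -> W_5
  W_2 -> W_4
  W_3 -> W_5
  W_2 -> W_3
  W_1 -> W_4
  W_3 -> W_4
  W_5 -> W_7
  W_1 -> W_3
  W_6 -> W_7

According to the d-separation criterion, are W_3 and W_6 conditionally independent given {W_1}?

Yes

There are 4 undirected paths between W_3 and W_6; checking each against the conditioning set {W_1}:
  1. W_3 ← W_1 → W_4 ← W_2 → W_5 → W_7 ← W_6 — W_1:fork[blocks]; W_4:collider[blocks]; W_2:fork[open]; W_5:chain[open]; W_7:collider[blocks] ⇒ blocked
  2. W_3 ← W_2 → W_5 → W_7 ← W_6 — W_2:fork[open]; W_5:chain[open]; W_7:collider[blocks] ⇒ blocked
  3. W_3 → W_5 → W_7 ← W_6 — W_5:chain[open]; W_7:collider[blocks] ⇒ blocked
  4. W_3 → W_4 ← W_2 → W_5 → W_7 ← W_6 — W_4:collider[blocks]; W_2:fork[open]; W_5:chain[open]; W_7:collider[blocks] ⇒ blocked
Every path is blocked, so W_3 and W_6 are d-separated given {W_1}.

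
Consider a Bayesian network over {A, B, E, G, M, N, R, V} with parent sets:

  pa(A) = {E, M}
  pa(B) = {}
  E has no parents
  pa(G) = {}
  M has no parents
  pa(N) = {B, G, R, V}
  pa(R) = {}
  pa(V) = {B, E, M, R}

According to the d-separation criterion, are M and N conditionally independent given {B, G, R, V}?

We examine all 6 paths between M and N:
  1. M → A ← E → V ← R → N — A:collider[blocks]; E:fork[open]; V:collider[open]; R:fork[blocks] ⇒ blocked
  2. M → A ← E → V → N — A:collider[blocks]; E:fork[open]; V:chain[blocks] ⇒ blocked
  3. M → A ← E → V ← B → N — A:collider[blocks]; E:fork[open]; V:collider[open]; B:fork[blocks] ⇒ blocked
  4. M → V ← R → N — V:collider[open]; R:fork[blocks] ⇒ blocked
  5. M → V → N — V:chain[blocks] ⇒ blocked
  6. M → V ← B → N — V:collider[open]; B:fork[blocks] ⇒ blocked
Since every path is blocked, d-separation holds.

Yes — M and N are d-separated given {B, G, R, V}.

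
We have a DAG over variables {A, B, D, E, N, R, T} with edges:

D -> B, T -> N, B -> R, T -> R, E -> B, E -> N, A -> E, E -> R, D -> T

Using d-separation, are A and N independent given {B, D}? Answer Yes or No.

No

Enumerating the 5 paths from A to N and testing each for blocking by {B, D}:
  1. A → E → R ← B ← D → T → N — E:chain[open]; R:collider[blocks]; B:chain[blocks]; D:fork[blocks]; T:chain[open] ⇒ blocked
  2. A → E → R ← T → N — E:chain[open]; R:collider[blocks]; T:fork[open] ⇒ blocked
  3. A → E → N — E:chain[open] ⇒ active
  4. A → E → B ← D → T → N — E:chain[open]; B:collider[open]; D:fork[blocks]; T:chain[open] ⇒ blocked
  5. A → E → B → R ← T → N — E:chain[open]; B:chain[blocks]; R:collider[blocks]; T:fork[open] ⇒ blocked
At least one path is unblocked, so d-separation fails.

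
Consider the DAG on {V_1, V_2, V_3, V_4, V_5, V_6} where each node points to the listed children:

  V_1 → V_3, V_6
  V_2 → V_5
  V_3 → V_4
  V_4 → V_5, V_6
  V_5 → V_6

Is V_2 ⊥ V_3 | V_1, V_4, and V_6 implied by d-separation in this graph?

Yes

Enumerating the 4 paths from V_2 to V_3 and testing each for blocking by {V_1, V_4, V_6}:
  1. V_2 → V_5 → V_6 ← V_1 → V_3 — V_5:chain[open]; V_6:collider[open]; V_1:fork[blocks] ⇒ blocked
  2. V_2 → V_5 → V_6 ← V_4 ← V_3 — V_5:chain[open]; V_6:collider[open]; V_4:chain[blocks] ⇒ blocked
  3. V_2 → V_5 ← V_4 → V_6 ← V_1 → V_3 — V_5:collider[open]; V_4:fork[blocks]; V_6:collider[open]; V_1:fork[blocks] ⇒ blocked
  4. V_2 → V_5 ← V_4 ← V_3 — V_5:collider[open]; V_4:chain[blocks] ⇒ blocked
All paths are blocked; V_2 ⊥ V_3 | {V_1, V_4, V_6} holds.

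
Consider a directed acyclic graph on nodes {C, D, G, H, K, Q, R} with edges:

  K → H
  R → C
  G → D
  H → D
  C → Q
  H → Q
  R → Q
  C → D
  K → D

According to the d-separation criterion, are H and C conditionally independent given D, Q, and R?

Enumerating the 4 paths from H to C and testing each for blocking by {D, Q, R}:
  1. H ← K → D ← C — K:fork[open]; D:collider[open] ⇒ active
  2. H → D ← C — D:collider[open] ⇒ active
  3. H → Q ← R → C — Q:collider[open]; R:fork[blocks] ⇒ blocked
  4. H → Q ← C — Q:collider[open] ⇒ active
At least one path is unblocked, so d-separation fails.

No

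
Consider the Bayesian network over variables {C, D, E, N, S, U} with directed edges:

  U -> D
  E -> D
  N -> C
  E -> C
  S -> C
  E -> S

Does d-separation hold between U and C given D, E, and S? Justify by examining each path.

We examine all 2 paths between U and C:
  1. U → D ← E → S → C — D:collider[open]; E:fork[blocks]; S:chain[blocks] ⇒ blocked
  2. U → D ← E → C — D:collider[open]; E:fork[blocks] ⇒ blocked
Since every path is blocked, d-separation holds.

Yes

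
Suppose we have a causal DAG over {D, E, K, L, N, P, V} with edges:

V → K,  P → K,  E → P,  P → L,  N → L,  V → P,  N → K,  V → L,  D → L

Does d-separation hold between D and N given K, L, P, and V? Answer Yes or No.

No

There are 5 undirected paths between D and N; checking each against the conditioning set {K, L, P, V}:
Path 1: D → L ← V → P → K ← N
  V is a fork here and V is conditioned on, so the path is blocked at V.
Path 2: D → L ← V → K ← N
  V is a fork here and V is conditioned on, so the path is blocked at V.
Path 3: D → L ← N
  L is a collider and L is conditioned on, which opens it — no node blocks this path, so it is active.
Path 4: D → L ← P ← V → K ← N
  P is a chain here and P is conditioned on, so the path is blocked at P.
Path 5: D → L ← P → K ← N
  P is a fork here and P is conditioned on, so the path is blocked at P.
Because an active path exists, D and N are not d-separated.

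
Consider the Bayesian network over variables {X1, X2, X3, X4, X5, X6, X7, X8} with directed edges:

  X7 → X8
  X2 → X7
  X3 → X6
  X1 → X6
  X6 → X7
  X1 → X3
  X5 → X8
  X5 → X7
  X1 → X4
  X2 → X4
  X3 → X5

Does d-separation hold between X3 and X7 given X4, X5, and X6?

6 paths connect X3 and X7; each must be blocked for d-separation to hold:
Path 1: X3 ← X1 → X4 ← X2 → X7
  X1 is a fork and X1 is not conditioned on; X4 is a collider and X4 is conditioned on, which opens it; X2 is a fork and X2 is not conditioned on — no node blocks this path, so it is active.
Path 2: X3 ← X1 → X6 → X7
  X6 is a chain here and X6 is conditioned on, so the path is blocked at X6.
Path 3: X3 → X5 → X7
  X5 is a chain here and X5 is conditioned on, so the path is blocked at X5.
Path 4: X3 → X5 → X8 ← X7
  X5 is a chain here and X5 is conditioned on, so the path is blocked at X5.
Path 5: X3 → X6 ← X1 → X4 ← X2 → X7
  X6 is a collider and X6 is conditioned on, which opens it; X1 is a fork and X1 is not conditioned on; X4 is a collider and X4 is conditioned on, which opens it; X2 is a fork and X2 is not conditioned on — no node blocks this path, so it is active.
Path 6: X3 → X6 → X7
  X6 is a chain here and X6 is conditioned on, so the path is blocked at X6.
Because an active path exists, X3 and X7 are not d-separated.

No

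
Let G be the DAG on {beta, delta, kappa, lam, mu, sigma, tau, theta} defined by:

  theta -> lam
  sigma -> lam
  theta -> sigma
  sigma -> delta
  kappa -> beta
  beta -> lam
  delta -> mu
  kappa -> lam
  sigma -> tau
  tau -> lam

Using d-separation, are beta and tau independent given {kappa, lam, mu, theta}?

We examine all 6 paths between beta and tau:
  1. beta → lam ← tau — lam:collider[open] ⇒ active
  2. beta → lam ← sigma → tau — lam:collider[open]; sigma:fork[open] ⇒ active
  3. beta → lam ← theta → sigma → tau — lam:collider[open]; theta:fork[blocks]; sigma:chain[open] ⇒ blocked
  4. beta ← kappa → lam ← tau — kappa:fork[blocks]; lam:collider[open] ⇒ blocked
  5. beta ← kappa → lam ← sigma → tau — kappa:fork[blocks]; lam:collider[open]; sigma:fork[open] ⇒ blocked
  6. beta ← kappa → lam ← theta → sigma → tau — kappa:fork[blocks]; lam:collider[open]; theta:fork[blocks]; sigma:chain[open] ⇒ blocked
Since the path beta → lam ← tau is active, beta and tau are not d-separated given {kappa, lam, mu, theta}.

No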